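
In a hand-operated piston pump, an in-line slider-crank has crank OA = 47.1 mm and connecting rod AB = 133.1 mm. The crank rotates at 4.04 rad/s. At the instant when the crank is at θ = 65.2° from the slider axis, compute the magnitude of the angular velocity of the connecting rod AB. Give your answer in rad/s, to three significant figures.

ω = 4.04 rad/s
The rod makes angle φ with the slider axis where L sinφ = r sinθ; differentiating, L cosφ·φ̇ = r ω cosθ.
L cosφ = √(L² − r² sin²θ) = 0.12605 m.
|ω_rod| = r ω |cosθ| / √(L² − r² sin²θ) = 0.0471·4.04·0.41945/0.12605 = 0.63322 rad/s.

0.633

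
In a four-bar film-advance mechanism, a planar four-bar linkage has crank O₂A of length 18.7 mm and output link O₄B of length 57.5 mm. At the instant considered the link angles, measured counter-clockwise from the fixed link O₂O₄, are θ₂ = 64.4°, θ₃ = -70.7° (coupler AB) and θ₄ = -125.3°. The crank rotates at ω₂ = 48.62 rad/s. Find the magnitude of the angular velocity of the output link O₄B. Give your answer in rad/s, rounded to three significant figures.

ω₂ = 48.62 rad/s
Differentiating the loop-closure r₂e^{iθ₂}+r₃e^{iθ₃}=r₁+r₄e^{iθ₄} gives r₂ω₂e^{iθ₂}+r₃ω₃e^{iθ₃}=r₄ω₄e^{iθ₄}.
Eliminating the other unknown: ω₄ = r₂ω₂ sin(θ₂−θ₃) / [r₄ sin(θ₄−θ₃)].
Numerator sine = +0.70587; denominator sine = -0.81513.
Result = 0.0187·48.62·(+0.70587) / (0.0575·(-0.81513)) = -13.693 rad/s; magnitude 13.693 rad/s.

13.7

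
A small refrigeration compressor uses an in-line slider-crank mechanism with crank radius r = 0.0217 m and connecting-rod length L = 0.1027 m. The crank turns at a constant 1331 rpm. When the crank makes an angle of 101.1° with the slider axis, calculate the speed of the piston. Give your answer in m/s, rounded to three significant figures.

2.84

ω = 2π·1331/60 = 139.4 rad/s
For an in-line slider-crank, x = r cosθ + √(L² − r² sin²θ), so v = −rω sinθ·[1 + r cosθ/√(L² − r² sin²θ)].
With r = 0.0217 m, L = 0.1027 m, θ = 101.1°: √(L² − r² sin²θ) = 0.10047 m.
v = −0.0217·139.4·0.98129·[1 + 0.0217·-0.19252/0.10047] = -2.8446 m/s.
|v| = 2.8446 m/s.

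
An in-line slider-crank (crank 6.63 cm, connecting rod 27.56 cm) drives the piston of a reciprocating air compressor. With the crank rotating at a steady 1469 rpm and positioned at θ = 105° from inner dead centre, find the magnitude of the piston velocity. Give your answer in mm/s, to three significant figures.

9220

ω = 2π·1469/60 = 153.8 rad/s
For an in-line slider-crank, x = r cosθ + √(L² − r² sin²θ), so v = −rω sinθ·[1 + r cosθ/√(L² − r² sin²θ)].
With r = 0.0663 m, L = 0.2756 m, θ = 105°: √(L² − r² sin²θ) = 0.26806 m.
v = −0.0663·153.8·0.96593·[1 + 0.0663·-0.25882/0.26806] = -9.221 m/s.
|v| = 9.221 m/s = 9221 mm/s.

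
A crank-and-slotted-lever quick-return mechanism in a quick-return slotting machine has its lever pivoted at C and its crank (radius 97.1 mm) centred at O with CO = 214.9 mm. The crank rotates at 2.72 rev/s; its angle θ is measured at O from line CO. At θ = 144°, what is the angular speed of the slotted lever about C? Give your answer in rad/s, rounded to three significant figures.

5.83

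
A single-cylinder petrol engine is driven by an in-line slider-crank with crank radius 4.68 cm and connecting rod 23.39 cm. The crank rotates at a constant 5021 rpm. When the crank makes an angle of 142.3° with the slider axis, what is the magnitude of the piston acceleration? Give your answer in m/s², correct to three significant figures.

9550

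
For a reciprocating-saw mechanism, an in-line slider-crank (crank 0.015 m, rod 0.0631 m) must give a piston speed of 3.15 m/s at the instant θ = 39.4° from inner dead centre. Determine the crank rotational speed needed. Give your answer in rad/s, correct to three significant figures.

For an in-line slider-crank, |v_piston| = rω|sinθ|·[1 + r cosθ/√(L² − r² sin²θ)].
With r = 0.015 m, L = 0.0631 m, θ = 39.4°: the bracketed kinematic factor |dx/dθ| = 0.01129 m.
ω = v/|dx/dθ| = 3.15/0.01129 = 279 rad/s.

279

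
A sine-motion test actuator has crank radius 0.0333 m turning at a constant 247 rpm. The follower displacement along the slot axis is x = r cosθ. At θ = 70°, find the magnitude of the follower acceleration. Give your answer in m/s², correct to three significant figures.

7.62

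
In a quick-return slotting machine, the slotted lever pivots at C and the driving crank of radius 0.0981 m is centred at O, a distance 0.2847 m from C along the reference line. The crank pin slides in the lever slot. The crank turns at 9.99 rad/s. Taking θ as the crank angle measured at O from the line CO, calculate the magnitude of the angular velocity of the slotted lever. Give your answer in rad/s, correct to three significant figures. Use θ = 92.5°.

0.952

ω = 9.99 rad/s
Crank pin A relative to C: A = (d + r cosθ, r sinθ); lever angle φ = atan2(r sinθ, d + r cosθ).
Differentiating tanφ: φ̇ = rω(d cosθ + r)/(d² + r² + 2dr cosθ).
d² + r² + 2dr cosθ = |CA|² = 0.0882412 m²;  d cosθ + r = +0.085682 m.
|ω_lever| = |0.0981·9.99·+0.085682| / 0.0882412 = 0.95159 rad/s.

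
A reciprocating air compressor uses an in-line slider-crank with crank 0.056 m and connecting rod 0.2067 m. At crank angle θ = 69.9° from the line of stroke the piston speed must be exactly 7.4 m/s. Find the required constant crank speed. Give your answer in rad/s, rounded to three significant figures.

For an in-line slider-crank, |v_piston| = rω|sinθ|·[1 + r cosθ/√(L² − r² sin²θ)].
With r = 0.056 m, L = 0.2067 m, θ = 69.9°: the bracketed kinematic factor |dx/dθ| = 0.057652 m.
ω = v/|dx/dθ| = 7.4/0.057652 = 128.36 rad/s.

128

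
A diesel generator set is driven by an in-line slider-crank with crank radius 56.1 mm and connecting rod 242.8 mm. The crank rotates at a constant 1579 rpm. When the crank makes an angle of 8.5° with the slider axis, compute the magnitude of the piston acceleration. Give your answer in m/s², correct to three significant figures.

ω = 2π·1579/60 = 165.4 rad/s
x(θ) = r cosθ + √(L² − r² sin²θ); with ω constant, a = ω²·d²x/dθ².
d²x/dθ² = −r cosθ − r²(cos2θ)/√u − r⁴ sin²2θ/(4u^{3/2}),  u = L² − r² sin²θ = 0.0588831 m².
Substituting r = 0.0561 m, L = 0.2428 m, θ = 8.5°: d²x/dθ² = -0.067902 m.
a = ω²·d²x/dθ² = (165.4)²·(-0.067902) = -1856.5 m/s²;  |a| = 1856.5 m/s².

1860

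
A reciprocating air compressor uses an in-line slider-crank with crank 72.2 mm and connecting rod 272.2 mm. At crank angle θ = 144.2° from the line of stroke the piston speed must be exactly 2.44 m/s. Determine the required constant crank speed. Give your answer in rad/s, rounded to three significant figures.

73.9

For an in-line slider-crank, |v_piston| = rω|sinθ|·[1 + r cosθ/√(L² − r² sin²θ)].
With r = 0.0722 m, L = 0.2722 m, θ = 144.2°: the bracketed kinematic factor |dx/dθ| = 0.033037 m.
ω = v/|dx/dθ| = 2.44/0.033037 = 73.857 rad/s.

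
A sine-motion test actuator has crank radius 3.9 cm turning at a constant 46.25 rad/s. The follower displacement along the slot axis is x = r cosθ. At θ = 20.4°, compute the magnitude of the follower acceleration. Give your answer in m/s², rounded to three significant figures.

78.2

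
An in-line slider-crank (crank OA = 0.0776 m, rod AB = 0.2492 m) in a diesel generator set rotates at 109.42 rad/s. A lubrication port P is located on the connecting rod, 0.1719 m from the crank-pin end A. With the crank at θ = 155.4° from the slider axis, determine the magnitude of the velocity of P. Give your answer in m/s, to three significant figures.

3.71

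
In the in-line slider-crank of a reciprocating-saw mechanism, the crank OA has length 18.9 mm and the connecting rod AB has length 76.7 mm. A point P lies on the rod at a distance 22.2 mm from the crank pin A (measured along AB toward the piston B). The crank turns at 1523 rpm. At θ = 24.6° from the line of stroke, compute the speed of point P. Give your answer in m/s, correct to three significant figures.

2.36

ω = 159.5 rad/s.  Crank-pin speed |V_A| = rω = 3.0143 m/s, perpendicular to OA.
Rod angle: sinφ = −(r/L) sinθ ⇒ φ = -5.888°; ω_rod = −rω cosθ/√(L²−r²sin²θ) = -35.923 rad/s.
V_P = V_A + ω_rod × AP, with AP = 0.0222 m along the rod.
Components: V_Px = −rω sinθ − a·ω_rod·sinφ = -1.3366 m/s;  V_Py = rω cosθ + a·ω_rod·cosφ = +1.9475 m/s.
|V_P| = √(V_Px² + V_Py²) = 2.362 m/s.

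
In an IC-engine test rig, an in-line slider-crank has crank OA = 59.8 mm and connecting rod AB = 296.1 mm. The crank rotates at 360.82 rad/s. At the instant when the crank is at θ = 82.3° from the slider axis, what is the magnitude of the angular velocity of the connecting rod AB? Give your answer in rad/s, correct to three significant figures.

ω = 360.8 rad/s
The rod makes angle φ with the slider axis where L sinφ = r sinθ; differentiating, L cosφ·φ̇ = r ω cosθ.
L cosφ = √(L² − r² sin²θ) = 0.29011 m.
|ω_rod| = r ω |cosθ| / √(L² − r² sin²θ) = 0.0598·360.8·0.13399/0.29011 = 9.9653 rad/s.

9.97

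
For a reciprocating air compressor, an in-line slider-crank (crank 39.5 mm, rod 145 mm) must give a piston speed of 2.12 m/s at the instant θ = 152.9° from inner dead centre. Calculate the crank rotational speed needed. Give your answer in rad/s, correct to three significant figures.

156

For an in-line slider-crank, |v_piston| = rω|sinθ|·[1 + r cosθ/√(L² − r² sin²θ)].
With r = 0.0395 m, L = 0.145 m, θ = 152.9°: the bracketed kinematic factor |dx/dθ| = 0.013596 m.
ω = v/|dx/dθ| = 2.12/0.013596 = 155.92 rad/s.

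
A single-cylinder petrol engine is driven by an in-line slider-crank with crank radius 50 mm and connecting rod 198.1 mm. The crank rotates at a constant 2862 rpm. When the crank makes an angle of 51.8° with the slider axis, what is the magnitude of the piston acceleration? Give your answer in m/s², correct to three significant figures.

2520

ω = 2π·2862/60 = 299.7 rad/s
x(θ) = r cosθ + √(L² − r² sin²θ); with ω constant, a = ω²·d²x/dθ².
d²x/dθ² = −r cosθ − r²(cos2θ)/√u − r⁴ sin²2θ/(4u^{3/2}),  u = L² − r² sin²θ = 0.0376997 m².
Substituting r = 0.05 m, L = 0.1981 m, θ = 51.8°: d²x/dθ² = -0.028094 m.
a = ω²·d²x/dθ² = (299.7)²·(-0.028094) = -2523.6 m/s²;  |a| = 2523.6 m/s².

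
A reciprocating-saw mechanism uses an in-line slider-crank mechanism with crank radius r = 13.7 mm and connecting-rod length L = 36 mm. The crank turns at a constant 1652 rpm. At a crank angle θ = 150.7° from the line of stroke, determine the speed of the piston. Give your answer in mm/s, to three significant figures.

ω = 2π·1652/60 = 173 rad/s
For an in-line slider-crank, x = r cosθ + √(L² − r² sin²θ), so v = −rω sinθ·[1 + r cosθ/√(L² − r² sin²θ)].
With r = 0.0137 m, L = 0.036 m, θ = 150.7°: √(L² − r² sin²θ) = 0.03537 m.
v = −0.0137·173·0.48938·[1 + 0.0137·-0.87207/0.03537] = -0.76809 m/s.
|v| = 0.76809 m/s = 768.09 mm/s.

768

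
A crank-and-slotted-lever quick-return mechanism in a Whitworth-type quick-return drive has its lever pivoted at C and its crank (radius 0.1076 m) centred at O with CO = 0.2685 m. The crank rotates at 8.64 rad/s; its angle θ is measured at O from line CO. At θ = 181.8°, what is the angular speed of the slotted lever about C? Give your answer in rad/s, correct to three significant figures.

ω = 8.64 rad/s
Crank pin A relative to C: A = (d + r cosθ, r sinθ); lever angle φ = atan2(r sinθ, d + r cosθ).
Differentiating tanφ: φ̇ = rω(d cosθ + r)/(d² + r² + 2dr cosθ).
d² + r² + 2dr cosθ = |CA|² = 0.0259173 m²;  d cosθ + r = -0.16077 m.
|ω_lever| = |0.1076·8.64·-0.16077| / 0.0259173 = 5.7668 rad/s.

5.77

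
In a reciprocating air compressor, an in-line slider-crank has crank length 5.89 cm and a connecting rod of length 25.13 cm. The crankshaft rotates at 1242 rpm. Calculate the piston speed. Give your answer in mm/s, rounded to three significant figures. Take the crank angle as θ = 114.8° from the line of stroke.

6250

ω = 2π·1242/60 = 130.1 rad/s
For an in-line slider-crank, x = r cosθ + √(L² − r² sin²θ), so v = −rω sinθ·[1 + r cosθ/√(L² − r² sin²θ)].
With r = 0.0589 m, L = 0.2513 m, θ = 114.8°: √(L² − r² sin²θ) = 0.24555 m.
v = −0.0589·130.1·0.90778·[1 + 0.0589·-0.41945/0.24555] = -6.2545 m/s.
|v| = 6.2545 m/s = 6254.5 mm/s.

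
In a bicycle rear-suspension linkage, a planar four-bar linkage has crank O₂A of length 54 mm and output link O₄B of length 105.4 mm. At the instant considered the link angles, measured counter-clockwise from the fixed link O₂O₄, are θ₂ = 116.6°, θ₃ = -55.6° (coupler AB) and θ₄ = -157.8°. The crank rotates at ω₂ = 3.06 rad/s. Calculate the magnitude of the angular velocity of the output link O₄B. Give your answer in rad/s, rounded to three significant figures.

ω₂ = 3.06 rad/s
Differentiating the loop-closure r₂e^{iθ₂}+r₃e^{iθ₃}=r₁+r₄e^{iθ₄} gives r₂ω₂e^{iθ₂}+r₃ω₃e^{iθ₃}=r₄ω₄e^{iθ₄}.
Eliminating the other unknown: ω₄ = r₂ω₂ sin(θ₂−θ₃) / [r₄ sin(θ₄−θ₃)].
Numerator sine = +0.13572; denominator sine = -0.97742.
Result = 0.054·3.06·(+0.13572) / (0.1054·(-0.97742)) = -0.21768 rad/s; magnitude 0.21768 rad/s.

0.218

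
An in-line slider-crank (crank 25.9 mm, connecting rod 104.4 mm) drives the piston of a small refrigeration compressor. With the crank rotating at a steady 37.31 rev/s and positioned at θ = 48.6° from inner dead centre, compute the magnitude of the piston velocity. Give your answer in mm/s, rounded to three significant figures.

5310

ω = 2π·37.3 = 234.4 rad/s
For an in-line slider-crank, x = r cosθ + √(L² − r² sin²θ), so v = −rω sinθ·[1 + r cosθ/√(L² − r² sin²θ)].
With r = 0.0259 m, L = 0.1044 m, θ = 48.6°: √(L² − r² sin²θ) = 0.10258 m.
v = −0.0259·234.4·0.75011·[1 + 0.0259·0.66131/0.10258] = -5.3149 m/s.
|v| = 5.3149 m/s = 5314.9 mm/s.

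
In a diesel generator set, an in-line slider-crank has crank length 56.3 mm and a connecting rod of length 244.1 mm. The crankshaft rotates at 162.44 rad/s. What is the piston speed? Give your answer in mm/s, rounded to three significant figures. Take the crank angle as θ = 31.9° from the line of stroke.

5790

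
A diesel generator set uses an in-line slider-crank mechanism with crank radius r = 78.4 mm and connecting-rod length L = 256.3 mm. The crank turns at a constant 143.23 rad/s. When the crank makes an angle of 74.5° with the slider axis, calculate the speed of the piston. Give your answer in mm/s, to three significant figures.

11700

ω = 143.2 rad/s
For an in-line slider-crank, x = r cosθ + √(L² − r² sin²θ), so v = −rω sinθ·[1 + r cosθ/√(L² − r² sin²θ)].
With r = 0.0784 m, L = 0.2563 m, θ = 74.5°: √(L² − r² sin²θ) = 0.24491 m.
v = −0.0784·143.2·0.96363·[1 + 0.0784·0.26724/0.24491] = -11.747 m/s.
|v| = 11.747 m/s = 11747 mm/s.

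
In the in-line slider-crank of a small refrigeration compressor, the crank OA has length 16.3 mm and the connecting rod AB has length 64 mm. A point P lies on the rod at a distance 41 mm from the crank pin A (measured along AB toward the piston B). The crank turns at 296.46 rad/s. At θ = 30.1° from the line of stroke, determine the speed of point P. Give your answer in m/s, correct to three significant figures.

3.15

ω = 296.5 rad/s.  Crank-pin speed |V_A| = rω = 4.8323 m/s, perpendicular to OA.
Rod angle: sinφ = −(r/L) sinθ ⇒ φ = -7.338°; ω_rod = −rω cosθ/√(L²−r²sin²θ) = -65.862 rad/s.
V_P = V_A + ω_rod × AP, with AP = 0.041 m along the rod.
Components: V_Px = −rω sinθ − a·ω_rod·sinφ = -2.7684 m/s;  V_Py = rω cosθ + a·ω_rod·cosφ = +1.5024 m/s.
|V_P| = √(V_Px² + V_Py²) = 3.1498 m/s.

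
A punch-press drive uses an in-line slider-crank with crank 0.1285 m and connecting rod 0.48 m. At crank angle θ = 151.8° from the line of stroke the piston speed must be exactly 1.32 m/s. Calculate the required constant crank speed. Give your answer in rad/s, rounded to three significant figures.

For an in-line slider-crank, |v_piston| = rω|sinθ|·[1 + r cosθ/√(L² − r² sin²θ)].
With r = 0.1285 m, L = 0.48 m, θ = 151.8°: the bracketed kinematic factor |dx/dθ| = 0.04628 m.
ω = v/|dx/dθ| = 1.32/0.04628 = 28.522 rad/s.

28.5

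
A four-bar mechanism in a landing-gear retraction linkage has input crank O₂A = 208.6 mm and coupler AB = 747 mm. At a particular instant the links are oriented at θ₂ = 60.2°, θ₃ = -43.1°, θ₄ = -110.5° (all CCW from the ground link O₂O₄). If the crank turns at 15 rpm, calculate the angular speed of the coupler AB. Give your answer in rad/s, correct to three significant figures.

ω₂ = 1.571 rad/s (from 15 rpm).
Differentiating the loop-closure r₂e^{iθ₂}+r₃e^{iθ₃}=r₁+r₄e^{iθ₄} gives r₂ω₂e^{iθ₂}+r₃ω₃e^{iθ₃}=r₄ω₄e^{iθ₄}.
Eliminating the other unknown: ω₃ = r₂ω₂ sin(θ₄−θ₂) / [r₃ sin(θ₃−θ₄)].
Numerator sine = -0.16160; denominator sine = +0.92321.
Result = 0.2086·1.571·(-0.16160) / (0.747·(+0.92321)) = -0.076783 rad/s; magnitude 0.076783 rad/s.

0.0768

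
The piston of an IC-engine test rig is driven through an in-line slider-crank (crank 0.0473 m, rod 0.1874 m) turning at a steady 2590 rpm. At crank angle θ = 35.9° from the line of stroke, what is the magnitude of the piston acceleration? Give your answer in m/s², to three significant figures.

ω = 2π·2590/60 = 271.2 rad/s
x(θ) = r cosθ + √(L² − r² sin²θ); with ω constant, a = ω²·d²x/dθ².
d²x/dθ² = −r cosθ − r²(cos2θ)/√u − r⁴ sin²2θ/(4u^{3/2}),  u = L² − r² sin²θ = 0.0343495 m².
Substituting r = 0.0473 m, L = 0.1874 m, θ = 35.9°: d²x/dθ² = -0.042263 m.
a = ω²·d²x/dθ² = (271.2)²·(-0.042263) = -3109 m/s²;  |a| = 3109 m/s².

3110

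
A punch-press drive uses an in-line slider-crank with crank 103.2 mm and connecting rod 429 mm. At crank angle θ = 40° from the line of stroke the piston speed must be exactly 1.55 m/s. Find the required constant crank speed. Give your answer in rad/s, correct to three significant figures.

19.7

For an in-line slider-crank, |v_piston| = rω|sinθ|·[1 + r cosθ/√(L² − r² sin²θ)].
With r = 0.1032 m, L = 0.429 m, θ = 40°: the bracketed kinematic factor |dx/dθ| = 0.078709 m.
ω = v/|dx/dθ| = 1.55/0.078709 = 19.693 rad/s.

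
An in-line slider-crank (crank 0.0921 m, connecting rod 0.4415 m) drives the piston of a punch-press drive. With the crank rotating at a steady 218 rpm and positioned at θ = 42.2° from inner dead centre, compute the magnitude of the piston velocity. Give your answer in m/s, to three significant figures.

1.63

ω = 2π·218/60 = 22.83 rad/s
For an in-line slider-crank, x = r cosθ + √(L² − r² sin²θ), so v = −rω sinθ·[1 + r cosθ/√(L² − r² sin²θ)].
With r = 0.0921 m, L = 0.4415 m, θ = 42.2°: √(L² − r² sin²θ) = 0.43714 m.
v = −0.0921·22.83·0.67172·[1 + 0.0921·0.74080/0.43714] = -1.6328 m/s.
|v| = 1.6328 m/s.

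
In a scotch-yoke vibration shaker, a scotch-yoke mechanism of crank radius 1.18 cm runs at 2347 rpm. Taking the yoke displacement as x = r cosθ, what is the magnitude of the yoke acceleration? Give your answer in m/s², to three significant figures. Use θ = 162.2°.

ω = 245.8 rad/s (from 2347 rpm).
x = r cosθ ⇒ ẍ = −rω² cosθ (ω constant).
|a| = rω²|cosθ| = 0.0118·(245.8)²·|cos 162.2°| = 678.67 m/s².

679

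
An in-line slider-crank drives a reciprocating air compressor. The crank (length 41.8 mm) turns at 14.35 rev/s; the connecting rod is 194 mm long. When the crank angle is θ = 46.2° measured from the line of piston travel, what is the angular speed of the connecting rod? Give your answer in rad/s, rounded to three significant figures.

13.6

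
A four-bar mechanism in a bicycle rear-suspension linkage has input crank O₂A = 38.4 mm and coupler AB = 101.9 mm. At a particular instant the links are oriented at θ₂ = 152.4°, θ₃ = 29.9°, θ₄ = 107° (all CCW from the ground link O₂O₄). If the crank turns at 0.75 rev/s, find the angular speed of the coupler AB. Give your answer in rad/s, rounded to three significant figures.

1.30

ω₂ = 4.712 rad/s (from 0.75 rev/s).
Differentiating the loop-closure r₂e^{iθ₂}+r₃e^{iθ₃}=r₁+r₄e^{iθ₄} gives r₂ω₂e^{iθ₂}+r₃ω₃e^{iθ₃}=r₄ω₄e^{iθ₄}.
Eliminating the other unknown: ω₃ = r₂ω₂ sin(θ₄−θ₂) / [r₃ sin(θ₃−θ₄)].
Numerator sine = -0.71203; denominator sine = -0.97476.
Result = 0.0384·4.712·(-0.71203) / (0.1019·(-0.97476)) = +1.2972 rad/s; magnitude 1.2972 rad/s.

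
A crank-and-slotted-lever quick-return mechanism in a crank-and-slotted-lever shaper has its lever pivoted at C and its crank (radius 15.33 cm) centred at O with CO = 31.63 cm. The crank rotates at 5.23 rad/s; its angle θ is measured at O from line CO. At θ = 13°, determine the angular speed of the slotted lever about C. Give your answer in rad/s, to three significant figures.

1.70

ω = 5.23 rad/s
Crank pin A relative to C: A = (d + r cosθ, r sinθ); lever angle φ = atan2(r sinθ, d + r cosθ).
Differentiating tanφ: φ̇ = rω(d cosθ + r)/(d² + r² + 2dr cosθ).
d² + r² + 2dr cosθ = |CA|² = 0.218039 m²;  d cosθ + r = +0.46149 m.
|ω_lever| = |0.1533·5.23·+0.46149| / 0.218039 = 1.697 rad/s.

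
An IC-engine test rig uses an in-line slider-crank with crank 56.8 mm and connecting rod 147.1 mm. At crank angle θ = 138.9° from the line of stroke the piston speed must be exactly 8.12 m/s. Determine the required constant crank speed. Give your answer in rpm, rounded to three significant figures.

For an in-line slider-crank, |v_piston| = rω|sinθ|·[1 + r cosθ/√(L² − r² sin²θ)].
With r = 0.0568 m, L = 0.1471 m, θ = 138.9°: the bracketed kinematic factor |dx/dθ| = 0.026106 m.
ω = v/|dx/dθ| = 8.12/0.026106 = 311.04 rad/s.
N = 60ω/(2π) = 2970.2 rpm.

2970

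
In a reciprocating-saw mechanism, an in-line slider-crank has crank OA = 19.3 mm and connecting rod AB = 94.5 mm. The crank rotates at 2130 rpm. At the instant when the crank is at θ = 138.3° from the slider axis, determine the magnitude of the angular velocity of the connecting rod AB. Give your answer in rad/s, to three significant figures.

34.3

ω = 223.1 rad/s (converted from 2130 rpm).
The rod makes angle φ with the slider axis where L sinφ = r sinθ; differentiating, L cosφ·φ̇ = r ω cosθ.
L cosφ = √(L² − r² sin²θ) = 0.093624 m.
|ω_rod| = r ω |cosθ| / √(L² − r² sin²θ) = 0.0193·223.1·0.74664/0.093624 = 34.331 rad/s.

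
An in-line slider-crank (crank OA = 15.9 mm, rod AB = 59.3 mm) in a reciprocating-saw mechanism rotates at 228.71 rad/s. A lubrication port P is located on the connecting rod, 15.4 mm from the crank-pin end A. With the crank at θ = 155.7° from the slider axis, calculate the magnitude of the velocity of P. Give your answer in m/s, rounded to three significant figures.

2.83

ω = 228.7 rad/s.  Crank-pin speed |V_A| = rω = 3.6365 m/s, perpendicular to OA.
Rod angle: sinφ = −(r/L) sinθ ⇒ φ = -6.335°; ω_rod = −rω cosθ/√(L²−r²sin²θ) = +56.234 rad/s.
V_P = V_A + ω_rod × AP, with AP = 0.0154 m along the rod.
Components: V_Px = −rω sinθ − a·ω_rod·sinφ = -1.4009 m/s;  V_Py = rω cosθ + a·ω_rod·cosφ = -2.4536 m/s.
|V_P| = √(V_Px² + V_Py²) = 2.8254 m/s.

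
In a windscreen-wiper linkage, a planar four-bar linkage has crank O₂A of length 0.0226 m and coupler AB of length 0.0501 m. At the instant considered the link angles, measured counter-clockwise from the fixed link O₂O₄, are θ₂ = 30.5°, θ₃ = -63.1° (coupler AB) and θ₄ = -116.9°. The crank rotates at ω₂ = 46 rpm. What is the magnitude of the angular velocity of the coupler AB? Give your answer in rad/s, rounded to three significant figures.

ω₂ = 4.817 rad/s (from 46 rpm).
Differentiating the loop-closure r₂e^{iθ₂}+r₃e^{iθ₃}=r₁+r₄e^{iθ₄} gives r₂ω₂e^{iθ₂}+r₃ω₃e^{iθ₃}=r₄ω₄e^{iθ₄}.
Eliminating the other unknown: ω₃ = r₂ω₂ sin(θ₄−θ₂) / [r₃ sin(θ₃−θ₄)].
Numerator sine = -0.53877; denominator sine = +0.80696.
Result = 0.0226·4.817·(-0.53877) / (0.0501·(+0.80696)) = -1.4508 rad/s; magnitude 1.4508 rad/s.

1.45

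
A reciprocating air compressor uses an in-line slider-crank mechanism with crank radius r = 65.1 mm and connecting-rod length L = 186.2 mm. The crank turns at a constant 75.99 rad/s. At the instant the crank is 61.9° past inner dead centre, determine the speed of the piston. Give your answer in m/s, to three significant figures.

ω = 75.99 rad/s
For an in-line slider-crank, x = r cosθ + √(L² − r² sin²θ), so v = −rω sinθ·[1 + r cosθ/√(L² − r² sin²θ)].
With r = 0.0651 m, L = 0.1862 m, θ = 61.9°: √(L² − r² sin²θ) = 0.17712 m.
v = −0.0651·75.99·0.88213·[1 + 0.0651·0.47101/0.17712] = -5.1193 m/s.
|v| = 5.1193 m/s.

5.12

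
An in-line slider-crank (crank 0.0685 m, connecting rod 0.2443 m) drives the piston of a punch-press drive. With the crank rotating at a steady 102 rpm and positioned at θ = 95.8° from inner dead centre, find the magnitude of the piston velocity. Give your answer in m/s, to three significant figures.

0.706

ω = 2π·102/60 = 10.68 rad/s
For an in-line slider-crank, x = r cosθ + √(L² − r² sin²θ), so v = −rω sinθ·[1 + r cosθ/√(L² − r² sin²θ)].
With r = 0.0685 m, L = 0.2443 m, θ = 95.8°: √(L² − r² sin²θ) = 0.2346 m.
v = −0.0685·10.68·0.99488·[1 + 0.0685·-0.10106/0.2346] = -0.70645 m/s.
|v| = 0.70645 m/s.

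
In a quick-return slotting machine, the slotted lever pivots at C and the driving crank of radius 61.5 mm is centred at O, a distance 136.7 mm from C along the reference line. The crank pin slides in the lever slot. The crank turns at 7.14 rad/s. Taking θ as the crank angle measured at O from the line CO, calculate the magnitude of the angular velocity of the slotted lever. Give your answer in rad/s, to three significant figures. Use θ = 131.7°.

1.15

ω = 7.14 rad/s
Crank pin A relative to C: A = (d + r cosθ, r sinθ); lever angle φ = atan2(r sinθ, d + r cosθ).
Differentiating tanφ: φ̇ = rω(d cosθ + r)/(d² + r² + 2dr cosθ).
d² + r² + 2dr cosθ = |CA|² = 0.0112839 m²;  d cosθ + r = -0.029437 m.
|ω_lever| = |0.0615·7.14·-0.029437| / 0.0112839 = 1.1455 rad/s.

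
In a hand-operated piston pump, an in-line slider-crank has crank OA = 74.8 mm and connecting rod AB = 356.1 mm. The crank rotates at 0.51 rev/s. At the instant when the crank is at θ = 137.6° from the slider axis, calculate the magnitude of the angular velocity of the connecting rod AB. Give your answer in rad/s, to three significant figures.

0.502

ω = 3.204 rad/s (converted from 0.51 rev/s).
The rod makes angle φ with the slider axis where L sinφ = r sinθ; differentiating, L cosφ·φ̇ = r ω cosθ.
L cosφ = √(L² − r² sin²θ) = 0.35251 m.
|ω_rod| = r ω |cosθ| / √(L² − r² sin²θ) = 0.0748·3.204·0.73846/0.35251 = 0.50212 rad/s.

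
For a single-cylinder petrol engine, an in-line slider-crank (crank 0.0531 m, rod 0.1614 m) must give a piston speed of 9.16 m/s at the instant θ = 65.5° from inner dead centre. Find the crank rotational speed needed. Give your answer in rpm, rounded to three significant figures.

For an in-line slider-crank, |v_piston| = rω|sinθ|·[1 + r cosθ/√(L² − r² sin²θ)].
With r = 0.0531 m, L = 0.1614 m, θ = 65.5°: the bracketed kinematic factor |dx/dθ| = 0.055228 m.
ω = v/|dx/dθ| = 9.16/0.055228 = 165.86 rad/s.
N = 60ω/(2π) = 1583.8 rpm.

1580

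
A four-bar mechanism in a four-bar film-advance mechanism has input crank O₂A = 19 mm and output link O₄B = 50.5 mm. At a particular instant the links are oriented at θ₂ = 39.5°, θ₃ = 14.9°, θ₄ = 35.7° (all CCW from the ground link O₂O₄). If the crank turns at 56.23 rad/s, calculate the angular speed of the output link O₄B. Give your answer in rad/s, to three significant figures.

24.8

ω₂ = 56.23 rad/s
Differentiating the loop-closure r₂e^{iθ₂}+r₃e^{iθ₃}=r₁+r₄e^{iθ₄} gives r₂ω₂e^{iθ₂}+r₃ω₃e^{iθ₃}=r₄ω₄e^{iθ₄}.
Eliminating the other unknown: ω₄ = r₂ω₂ sin(θ₂−θ₃) / [r₄ sin(θ₄−θ₃)].
Numerator sine = +0.41628; denominator sine = +0.35511.
Result = 0.019·56.23·(+0.41628) / (0.0505·(+0.35511)) = +24.8 rad/s; magnitude 24.8 rad/s.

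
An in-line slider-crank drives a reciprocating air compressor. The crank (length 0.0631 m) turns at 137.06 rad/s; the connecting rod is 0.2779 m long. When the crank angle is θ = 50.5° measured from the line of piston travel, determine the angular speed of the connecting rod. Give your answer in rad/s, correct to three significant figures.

20.1

ω = 137.1 rad/s
The rod makes angle φ with the slider axis where L sinφ = r sinθ; differentiating, L cosφ·φ̇ = r ω cosθ.
L cosφ = √(L² − r² sin²θ) = 0.2736 m.
|ω_rod| = r ω |cosθ| / √(L² − r² sin²θ) = 0.0631·137.1·0.63608/0.2736 = 20.106 rad/s.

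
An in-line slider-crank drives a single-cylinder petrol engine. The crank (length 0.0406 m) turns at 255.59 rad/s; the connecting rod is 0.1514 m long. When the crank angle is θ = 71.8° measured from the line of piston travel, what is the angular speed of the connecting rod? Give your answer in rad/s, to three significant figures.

ω = 255.6 rad/s
The rod makes angle φ with the slider axis where L sinφ = r sinθ; differentiating, L cosφ·φ̇ = r ω cosθ.
L cosφ = √(L² − r² sin²θ) = 0.1464 m.
|ω_rod| = r ω |cosθ| / √(L² − r² sin²θ) = 0.0406·255.6·0.31233/0.1464 = 22.138 rad/s.

22.1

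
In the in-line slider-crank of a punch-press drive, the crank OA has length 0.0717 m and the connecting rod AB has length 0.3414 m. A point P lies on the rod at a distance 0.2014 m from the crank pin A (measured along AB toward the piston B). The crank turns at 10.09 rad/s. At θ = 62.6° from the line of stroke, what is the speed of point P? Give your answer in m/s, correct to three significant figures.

ω = 10.09 rad/s.  Crank-pin speed |V_A| = rω = 0.72345 m/s, perpendicular to OA.
Rod angle: sinφ = −(r/L) sinθ ⇒ φ = -10.746°; ω_rod = −rω cosθ/√(L²−r²sin²θ) = -0.99261 rad/s.
V_P = V_A + ω_rod × AP, with AP = 0.2014 m along the rod.
Components: V_Px = −rω sinθ − a·ω_rod·sinφ = -0.67957 m/s;  V_Py = rω cosθ + a·ω_rod·cosφ = +0.13653 m/s.
|V_P| = √(V_Px² + V_Py²) = 0.69315 m/s.

0.693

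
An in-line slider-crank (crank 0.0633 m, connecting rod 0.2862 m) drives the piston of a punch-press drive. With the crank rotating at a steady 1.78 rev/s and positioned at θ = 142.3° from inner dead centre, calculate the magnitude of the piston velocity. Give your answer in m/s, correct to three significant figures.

0.356

ω = 2π·1.78 = 11.18 rad/s
For an in-line slider-crank, x = r cosθ + √(L² − r² sin²θ), so v = −rω sinθ·[1 + r cosθ/√(L² − r² sin²θ)].
With r = 0.0633 m, L = 0.2862 m, θ = 142.3°: √(L² − r² sin²θ) = 0.28357 m.
v = −0.0633·11.18·0.61153·[1 + 0.0633·-0.79122/0.28357] = -0.35647 m/s.
|v| = 0.35647 m/s.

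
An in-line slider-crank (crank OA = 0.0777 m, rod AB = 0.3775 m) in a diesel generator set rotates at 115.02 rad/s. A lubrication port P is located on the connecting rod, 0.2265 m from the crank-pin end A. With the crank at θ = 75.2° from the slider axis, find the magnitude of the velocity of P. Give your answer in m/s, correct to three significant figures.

8.97

ω = 115 rad/s.  Crank-pin speed |V_A| = rω = 8.9371 m/s, perpendicular to OA.
Rod angle: sinφ = −(r/L) sinθ ⇒ φ = -11.478°; ω_rod = −rω cosθ/√(L²−r²sin²θ) = -6.1709 rad/s.
V_P = V_A + ω_rod × AP, with AP = 0.2265 m along the rod.
Components: V_Px = −rω sinθ − a·ω_rod·sinφ = -8.9187 m/s;  V_Py = rω cosθ + a·ω_rod·cosφ = +0.91317 m/s.
|V_P| = √(V_Px² + V_Py²) = 8.9653 m/s.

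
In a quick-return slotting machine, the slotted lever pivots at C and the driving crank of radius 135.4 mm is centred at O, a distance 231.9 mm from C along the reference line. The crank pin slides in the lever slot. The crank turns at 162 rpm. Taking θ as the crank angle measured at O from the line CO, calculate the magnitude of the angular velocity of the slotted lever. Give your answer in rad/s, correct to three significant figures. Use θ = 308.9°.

5.79

ω = 16.96 rad/s (from 162 rpm).
Crank pin A relative to C: A = (d + r cosθ, r sinθ); lever angle φ = atan2(r sinθ, d + r cosθ).
Differentiating tanφ: φ̇ = rω(d cosθ + r)/(d² + r² + 2dr cosθ).
d² + r² + 2dr cosθ = |CA|² = 0.111546 m²;  d cosθ + r = +0.28102 m.
|ω_lever| = |0.1354·16.96·+0.28102| / 0.111546 = 5.787 rad/s.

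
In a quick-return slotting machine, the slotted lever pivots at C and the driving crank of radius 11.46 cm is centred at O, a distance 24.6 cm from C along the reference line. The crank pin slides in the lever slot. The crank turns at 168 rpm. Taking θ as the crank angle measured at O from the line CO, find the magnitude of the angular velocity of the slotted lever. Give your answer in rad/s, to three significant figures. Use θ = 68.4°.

4.38

ω = 17.59 rad/s (from 168 rpm).
Crank pin A relative to C: A = (d + r cosθ, r sinθ); lever angle φ = atan2(r sinθ, d + r cosθ).
Differentiating tanφ: φ̇ = rω(d cosθ + r)/(d² + r² + 2dr cosθ).
d² + r² + 2dr cosθ = |CA|² = 0.0944052 m²;  d cosθ + r = +0.20516 m.
|ω_lever| = |0.1146·17.59·+0.20516| / 0.0944052 = 4.3814 rad/s.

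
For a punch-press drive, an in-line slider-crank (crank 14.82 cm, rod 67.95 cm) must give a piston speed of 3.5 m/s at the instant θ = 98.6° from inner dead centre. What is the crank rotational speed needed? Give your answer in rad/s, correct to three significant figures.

For an in-line slider-crank, |v_piston| = rω|sinθ|·[1 + r cosθ/√(L² − r² sin²θ)].
With r = 0.1482 m, L = 0.6795 m, θ = 98.6°: the bracketed kinematic factor |dx/dθ| = 0.14164 m.
ω = v/|dx/dθ| = 3.5/0.14164 = 24.711 rad/s.

24.7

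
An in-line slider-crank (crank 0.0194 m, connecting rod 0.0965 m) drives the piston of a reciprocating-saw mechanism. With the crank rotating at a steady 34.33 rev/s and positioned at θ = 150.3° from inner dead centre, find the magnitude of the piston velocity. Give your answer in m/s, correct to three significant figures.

1.71

ω = 2π·34.3 = 215.7 rad/s
For an in-line slider-crank, x = r cosθ + √(L² − r² sin²θ), so v = −rω sinθ·[1 + r cosθ/√(L² − r² sin²θ)].
With r = 0.0194 m, L = 0.0965 m, θ = 150.3°: √(L² − r² sin²θ) = 0.09602 m.
v = −0.0194·215.7·0.49546·[1 + 0.0194·-0.86863/0.09602] = -1.7094 m/s.
|v| = 1.7094 m/s.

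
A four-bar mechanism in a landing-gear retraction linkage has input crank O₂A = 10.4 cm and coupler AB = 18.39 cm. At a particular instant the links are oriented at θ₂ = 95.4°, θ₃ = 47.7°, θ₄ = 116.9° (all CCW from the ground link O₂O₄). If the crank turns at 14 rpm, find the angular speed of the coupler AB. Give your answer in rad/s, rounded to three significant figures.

0.325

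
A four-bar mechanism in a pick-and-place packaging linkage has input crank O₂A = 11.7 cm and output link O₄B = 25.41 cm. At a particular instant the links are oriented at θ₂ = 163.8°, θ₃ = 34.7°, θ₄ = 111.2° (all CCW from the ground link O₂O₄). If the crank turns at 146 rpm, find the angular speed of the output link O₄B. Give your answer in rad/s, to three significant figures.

ω₂ = 15.29 rad/s (from 146 rpm).
Differentiating the loop-closure r₂e^{iθ₂}+r₃e^{iθ₃}=r₁+r₄e^{iθ₄} gives r₂ω₂e^{iθ₂}+r₃ω₃e^{iθ₃}=r₄ω₄e^{iθ₄}.
Eliminating the other unknown: ω₄ = r₂ω₂ sin(θ₂−θ₃) / [r₄ sin(θ₄−θ₃)].
Numerator sine = +0.77605; denominator sine = +0.97237.
Result = 0.117·15.29·(+0.77605) / (0.2541·(+0.97237)) = +5.6185 rad/s; magnitude 5.6185 rad/s.

5.62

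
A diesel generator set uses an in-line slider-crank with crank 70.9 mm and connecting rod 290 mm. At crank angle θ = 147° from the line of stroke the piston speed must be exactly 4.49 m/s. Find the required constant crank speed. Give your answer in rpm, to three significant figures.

1400

For an in-line slider-crank, |v_piston| = rω|sinθ|·[1 + r cosθ/√(L² − r² sin²θ)].
With r = 0.0709 m, L = 0.29 m, θ = 147°: the bracketed kinematic factor |dx/dθ| = 0.030626 m.
ω = v/|dx/dθ| = 4.49/0.030626 = 146.61 rad/s.
N = 60ω/(2π) = 1400 rpm.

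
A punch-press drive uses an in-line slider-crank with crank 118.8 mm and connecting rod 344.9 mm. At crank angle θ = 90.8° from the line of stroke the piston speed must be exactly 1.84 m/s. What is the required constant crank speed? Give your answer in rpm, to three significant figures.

149

For an in-line slider-crank, |v_piston| = rω|sinθ|·[1 + r cosθ/√(L² − r² sin²θ)].
With r = 0.1188 m, L = 0.3449 m, θ = 90.8°: the bracketed kinematic factor |dx/dθ| = 0.11818 m.
ω = v/|dx/dθ| = 1.84/0.11818 = 15.569 rad/s.
N = 60ω/(2π) = 148.68 rpm.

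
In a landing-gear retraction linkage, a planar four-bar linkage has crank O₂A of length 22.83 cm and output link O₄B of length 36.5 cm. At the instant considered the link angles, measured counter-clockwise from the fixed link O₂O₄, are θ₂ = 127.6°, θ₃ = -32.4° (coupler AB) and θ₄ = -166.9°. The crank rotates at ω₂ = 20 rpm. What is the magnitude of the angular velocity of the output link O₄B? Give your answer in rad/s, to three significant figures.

0.628

ω₂ = 2.094 rad/s (from 20 rpm).
Differentiating the loop-closure r₂e^{iθ₂}+r₃e^{iθ₃}=r₁+r₄e^{iθ₄} gives r₂ω₂e^{iθ₂}+r₃ω₃e^{iθ₃}=r₄ω₄e^{iθ₄}.
Eliminating the other unknown: ω₄ = r₂ω₂ sin(θ₂−θ₃) / [r₄ sin(θ₄−θ₃)].
Numerator sine = +0.34202; denominator sine = -0.71325.
Result = 0.2283·2.094·(+0.34202) / (0.365·(-0.71325)) = -0.62818 rad/s; magnitude 0.62818 rad/s.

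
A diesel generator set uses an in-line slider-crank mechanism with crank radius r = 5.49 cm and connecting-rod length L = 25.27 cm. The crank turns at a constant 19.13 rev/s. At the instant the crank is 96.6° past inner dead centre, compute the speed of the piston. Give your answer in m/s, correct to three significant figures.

6.39

ω = 2π·19.1 = 120.2 rad/s
For an in-line slider-crank, x = r cosθ + √(L² − r² sin²θ), so v = −rω sinθ·[1 + r cosθ/√(L² − r² sin²θ)].
With r = 0.0549 m, L = 0.2527 m, θ = 96.6°: √(L² − r² sin²θ) = 0.24675 m.
v = −0.0549·120.2·0.99337·[1 + 0.0549·-0.11494/0.24675] = -6.3875 m/s.
|v| = 6.3875 m/s.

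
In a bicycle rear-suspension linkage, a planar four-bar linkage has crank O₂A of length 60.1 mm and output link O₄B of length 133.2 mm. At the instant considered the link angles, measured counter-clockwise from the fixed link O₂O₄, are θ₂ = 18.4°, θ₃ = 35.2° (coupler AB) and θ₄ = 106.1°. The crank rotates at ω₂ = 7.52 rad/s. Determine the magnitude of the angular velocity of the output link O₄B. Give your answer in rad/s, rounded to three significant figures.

1.04

ω₂ = 7.52 rad/s
Differentiating the loop-closure r₂e^{iθ₂}+r₃e^{iθ₃}=r₁+r₄e^{iθ₄} gives r₂ω₂e^{iθ₂}+r₃ω₃e^{iθ₃}=r₄ω₄e^{iθ₄}.
Eliminating the other unknown: ω₄ = r₂ω₂ sin(θ₂−θ₃) / [r₄ sin(θ₄−θ₃)].
Numerator sine = -0.28903; denominator sine = +0.94495.
Result = 0.0601·7.52·(-0.28903) / (0.1332·(+0.94495)) = -1.0378 rad/s; magnitude 1.0378 rad/s.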